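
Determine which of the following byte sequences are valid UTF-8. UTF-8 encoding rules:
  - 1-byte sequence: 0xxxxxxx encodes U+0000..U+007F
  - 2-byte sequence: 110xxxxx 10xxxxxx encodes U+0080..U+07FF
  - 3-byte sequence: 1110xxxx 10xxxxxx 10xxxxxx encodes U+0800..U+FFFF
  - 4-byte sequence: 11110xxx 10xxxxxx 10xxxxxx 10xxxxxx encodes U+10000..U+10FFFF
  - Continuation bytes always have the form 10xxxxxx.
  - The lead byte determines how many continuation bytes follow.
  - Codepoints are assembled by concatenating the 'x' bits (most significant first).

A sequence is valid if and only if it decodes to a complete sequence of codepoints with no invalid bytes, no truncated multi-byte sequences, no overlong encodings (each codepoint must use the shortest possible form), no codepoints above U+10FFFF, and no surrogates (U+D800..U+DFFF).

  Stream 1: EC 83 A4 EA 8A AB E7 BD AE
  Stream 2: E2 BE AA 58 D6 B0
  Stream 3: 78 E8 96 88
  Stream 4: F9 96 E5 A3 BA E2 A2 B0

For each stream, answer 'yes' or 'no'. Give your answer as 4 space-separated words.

Stream 1: decodes cleanly. VALID
Stream 2: decodes cleanly. VALID
Stream 3: decodes cleanly. VALID
Stream 4: error at byte offset 0. INVALID

Answer: yes yes yes no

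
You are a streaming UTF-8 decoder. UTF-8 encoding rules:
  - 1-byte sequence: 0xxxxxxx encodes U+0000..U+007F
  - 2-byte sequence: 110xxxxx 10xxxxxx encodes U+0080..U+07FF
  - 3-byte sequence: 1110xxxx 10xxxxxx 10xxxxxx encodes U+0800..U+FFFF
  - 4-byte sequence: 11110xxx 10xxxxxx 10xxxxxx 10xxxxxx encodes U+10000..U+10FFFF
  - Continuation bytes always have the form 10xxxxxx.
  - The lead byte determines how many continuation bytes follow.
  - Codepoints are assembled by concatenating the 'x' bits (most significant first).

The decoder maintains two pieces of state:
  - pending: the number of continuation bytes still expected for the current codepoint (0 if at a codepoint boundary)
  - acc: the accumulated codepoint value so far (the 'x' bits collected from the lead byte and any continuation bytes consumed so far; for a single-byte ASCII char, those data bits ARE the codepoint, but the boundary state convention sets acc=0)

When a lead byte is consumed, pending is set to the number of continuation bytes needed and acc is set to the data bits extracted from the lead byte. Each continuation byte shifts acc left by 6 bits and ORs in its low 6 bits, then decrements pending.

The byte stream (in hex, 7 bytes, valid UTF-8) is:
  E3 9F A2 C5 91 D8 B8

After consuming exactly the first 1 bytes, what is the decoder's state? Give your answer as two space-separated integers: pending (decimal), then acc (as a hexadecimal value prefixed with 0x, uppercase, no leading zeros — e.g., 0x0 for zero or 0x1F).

Byte[0]=E3: 3-byte lead. pending=2, acc=0x3

Answer: 2 0x3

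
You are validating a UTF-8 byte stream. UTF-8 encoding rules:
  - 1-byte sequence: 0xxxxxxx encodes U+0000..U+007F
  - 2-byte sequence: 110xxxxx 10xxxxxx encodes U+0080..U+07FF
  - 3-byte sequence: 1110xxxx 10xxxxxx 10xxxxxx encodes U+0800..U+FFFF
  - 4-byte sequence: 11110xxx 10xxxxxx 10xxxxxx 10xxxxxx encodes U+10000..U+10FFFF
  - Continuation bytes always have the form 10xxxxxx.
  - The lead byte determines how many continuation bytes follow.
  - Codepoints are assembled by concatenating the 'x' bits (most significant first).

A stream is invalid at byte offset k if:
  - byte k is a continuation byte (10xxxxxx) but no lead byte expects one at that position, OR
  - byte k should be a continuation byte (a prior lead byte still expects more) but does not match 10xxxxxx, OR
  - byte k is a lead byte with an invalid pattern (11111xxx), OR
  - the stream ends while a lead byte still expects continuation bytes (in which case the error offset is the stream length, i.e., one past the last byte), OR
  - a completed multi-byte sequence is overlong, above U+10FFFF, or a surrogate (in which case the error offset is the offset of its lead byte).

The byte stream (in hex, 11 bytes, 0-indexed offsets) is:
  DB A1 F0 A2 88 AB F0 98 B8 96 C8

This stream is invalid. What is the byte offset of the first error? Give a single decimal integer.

Answer: 11

Derivation:
Byte[0]=DB: 2-byte lead, need 1 cont bytes. acc=0x1B
Byte[1]=A1: continuation. acc=(acc<<6)|0x21=0x6E1
Completed: cp=U+06E1 (starts at byte 0)
Byte[2]=F0: 4-byte lead, need 3 cont bytes. acc=0x0
Byte[3]=A2: continuation. acc=(acc<<6)|0x22=0x22
Byte[4]=88: continuation. acc=(acc<<6)|0x08=0x888
Byte[5]=AB: continuation. acc=(acc<<6)|0x2B=0x2222B
Completed: cp=U+2222B (starts at byte 2)
Byte[6]=F0: 4-byte lead, need 3 cont bytes. acc=0x0
Byte[7]=98: continuation. acc=(acc<<6)|0x18=0x18
Byte[8]=B8: continuation. acc=(acc<<6)|0x38=0x638
Byte[9]=96: continuation. acc=(acc<<6)|0x16=0x18E16
Completed: cp=U+18E16 (starts at byte 6)
Byte[10]=C8: 2-byte lead, need 1 cont bytes. acc=0x8
Byte[11]: stream ended, expected continuation. INVALID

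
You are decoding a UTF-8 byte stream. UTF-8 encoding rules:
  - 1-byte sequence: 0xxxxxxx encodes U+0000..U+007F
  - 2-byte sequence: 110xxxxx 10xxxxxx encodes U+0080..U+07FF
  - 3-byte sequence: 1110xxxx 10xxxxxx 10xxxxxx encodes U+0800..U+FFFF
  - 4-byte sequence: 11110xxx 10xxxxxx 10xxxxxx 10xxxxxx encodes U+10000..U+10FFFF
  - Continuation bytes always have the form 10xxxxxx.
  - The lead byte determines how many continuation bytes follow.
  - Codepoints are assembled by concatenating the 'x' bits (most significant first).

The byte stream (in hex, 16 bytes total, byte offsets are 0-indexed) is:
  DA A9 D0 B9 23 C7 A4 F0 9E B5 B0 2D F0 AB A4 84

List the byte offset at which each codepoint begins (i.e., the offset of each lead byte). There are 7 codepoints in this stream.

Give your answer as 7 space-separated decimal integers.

Answer: 0 2 4 5 7 11 12

Derivation:
Byte[0]=DA: 2-byte lead, need 1 cont bytes. acc=0x1A
Byte[1]=A9: continuation. acc=(acc<<6)|0x29=0x6A9
Completed: cp=U+06A9 (starts at byte 0)
Byte[2]=D0: 2-byte lead, need 1 cont bytes. acc=0x10
Byte[3]=B9: continuation. acc=(acc<<6)|0x39=0x439
Completed: cp=U+0439 (starts at byte 2)
Byte[4]=23: 1-byte ASCII. cp=U+0023
Byte[5]=C7: 2-byte lead, need 1 cont bytes. acc=0x7
Byte[6]=A4: continuation. acc=(acc<<6)|0x24=0x1E4
Completed: cp=U+01E4 (starts at byte 5)
Byte[7]=F0: 4-byte lead, need 3 cont bytes. acc=0x0
Byte[8]=9E: continuation. acc=(acc<<6)|0x1E=0x1E
Byte[9]=B5: continuation. acc=(acc<<6)|0x35=0x7B5
Byte[10]=B0: continuation. acc=(acc<<6)|0x30=0x1ED70
Completed: cp=U+1ED70 (starts at byte 7)
Byte[11]=2D: 1-byte ASCII. cp=U+002D
Byte[12]=F0: 4-byte lead, need 3 cont bytes. acc=0x0
Byte[13]=AB: continuation. acc=(acc<<6)|0x2B=0x2B
Byte[14]=A4: continuation. acc=(acc<<6)|0x24=0xAE4
Byte[15]=84: continuation. acc=(acc<<6)|0x04=0x2B904
Completed: cp=U+2B904 (starts at byte 12)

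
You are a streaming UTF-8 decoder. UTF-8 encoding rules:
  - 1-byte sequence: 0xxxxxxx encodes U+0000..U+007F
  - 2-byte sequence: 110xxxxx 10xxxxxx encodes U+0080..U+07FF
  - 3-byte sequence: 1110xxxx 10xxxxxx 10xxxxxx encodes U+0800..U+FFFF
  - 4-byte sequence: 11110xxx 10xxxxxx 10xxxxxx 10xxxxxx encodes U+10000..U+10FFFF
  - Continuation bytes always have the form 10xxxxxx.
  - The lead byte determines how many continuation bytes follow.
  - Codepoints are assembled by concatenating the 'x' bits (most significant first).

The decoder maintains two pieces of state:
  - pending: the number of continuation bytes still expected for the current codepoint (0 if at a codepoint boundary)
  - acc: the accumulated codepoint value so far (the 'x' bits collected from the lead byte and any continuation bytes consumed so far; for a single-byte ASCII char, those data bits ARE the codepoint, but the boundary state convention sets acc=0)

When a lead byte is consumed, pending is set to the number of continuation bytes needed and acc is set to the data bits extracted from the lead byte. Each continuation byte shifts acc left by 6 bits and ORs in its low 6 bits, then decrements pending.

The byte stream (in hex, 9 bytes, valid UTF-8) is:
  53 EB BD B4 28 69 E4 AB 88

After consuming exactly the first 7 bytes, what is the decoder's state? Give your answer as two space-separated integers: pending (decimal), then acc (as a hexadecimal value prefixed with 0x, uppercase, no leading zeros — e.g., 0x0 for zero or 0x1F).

Byte[0]=53: 1-byte. pending=0, acc=0x0
Byte[1]=EB: 3-byte lead. pending=2, acc=0xB
Byte[2]=BD: continuation. acc=(acc<<6)|0x3D=0x2FD, pending=1
Byte[3]=B4: continuation. acc=(acc<<6)|0x34=0xBF74, pending=0
Byte[4]=28: 1-byte. pending=0, acc=0x0
Byte[5]=69: 1-byte. pending=0, acc=0x0
Byte[6]=E4: 3-byte lead. pending=2, acc=0x4

Answer: 2 0x4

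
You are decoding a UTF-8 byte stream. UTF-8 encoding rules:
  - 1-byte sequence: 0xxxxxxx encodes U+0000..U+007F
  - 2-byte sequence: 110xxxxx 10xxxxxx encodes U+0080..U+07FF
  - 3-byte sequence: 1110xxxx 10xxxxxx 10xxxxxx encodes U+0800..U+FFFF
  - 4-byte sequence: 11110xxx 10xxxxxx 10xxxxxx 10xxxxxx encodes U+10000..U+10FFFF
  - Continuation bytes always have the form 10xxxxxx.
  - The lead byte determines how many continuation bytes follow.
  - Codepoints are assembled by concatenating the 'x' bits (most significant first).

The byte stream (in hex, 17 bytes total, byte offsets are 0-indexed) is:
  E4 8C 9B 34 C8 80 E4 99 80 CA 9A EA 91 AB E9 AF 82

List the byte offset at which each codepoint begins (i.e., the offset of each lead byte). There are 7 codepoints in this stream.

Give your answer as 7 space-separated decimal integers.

Byte[0]=E4: 3-byte lead, need 2 cont bytes. acc=0x4
Byte[1]=8C: continuation. acc=(acc<<6)|0x0C=0x10C
Byte[2]=9B: continuation. acc=(acc<<6)|0x1B=0x431B
Completed: cp=U+431B (starts at byte 0)
Byte[3]=34: 1-byte ASCII. cp=U+0034
Byte[4]=C8: 2-byte lead, need 1 cont bytes. acc=0x8
Byte[5]=80: continuation. acc=(acc<<6)|0x00=0x200
Completed: cp=U+0200 (starts at byte 4)
Byte[6]=E4: 3-byte lead, need 2 cont bytes. acc=0x4
Byte[7]=99: continuation. acc=(acc<<6)|0x19=0x119
Byte[8]=80: continuation. acc=(acc<<6)|0x00=0x4640
Completed: cp=U+4640 (starts at byte 6)
Byte[9]=CA: 2-byte lead, need 1 cont bytes. acc=0xA
Byte[10]=9A: continuation. acc=(acc<<6)|0x1A=0x29A
Completed: cp=U+029A (starts at byte 9)
Byte[11]=EA: 3-byte lead, need 2 cont bytes. acc=0xA
Byte[12]=91: continuation. acc=(acc<<6)|0x11=0x291
Byte[13]=AB: continuation. acc=(acc<<6)|0x2B=0xA46B
Completed: cp=U+A46B (starts at byte 11)
Byte[14]=E9: 3-byte lead, need 2 cont bytes. acc=0x9
Byte[15]=AF: continuation. acc=(acc<<6)|0x2F=0x26F
Byte[16]=82: continuation. acc=(acc<<6)|0x02=0x9BC2
Completed: cp=U+9BC2 (starts at byte 14)

Answer: 0 3 4 6 9 11 14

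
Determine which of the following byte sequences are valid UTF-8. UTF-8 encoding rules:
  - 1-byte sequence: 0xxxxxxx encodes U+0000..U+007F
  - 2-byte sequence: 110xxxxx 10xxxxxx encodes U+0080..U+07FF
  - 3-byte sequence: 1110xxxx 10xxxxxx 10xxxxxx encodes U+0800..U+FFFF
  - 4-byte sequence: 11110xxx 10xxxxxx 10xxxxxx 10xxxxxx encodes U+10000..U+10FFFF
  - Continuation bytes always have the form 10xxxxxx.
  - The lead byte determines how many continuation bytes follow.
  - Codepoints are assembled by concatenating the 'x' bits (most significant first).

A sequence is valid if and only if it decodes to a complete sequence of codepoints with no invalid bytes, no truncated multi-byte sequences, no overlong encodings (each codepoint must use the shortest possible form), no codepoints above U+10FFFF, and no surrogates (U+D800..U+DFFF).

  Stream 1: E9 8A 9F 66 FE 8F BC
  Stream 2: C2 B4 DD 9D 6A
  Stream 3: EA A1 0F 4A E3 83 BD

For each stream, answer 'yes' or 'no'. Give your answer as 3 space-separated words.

Answer: no yes no

Derivation:
Stream 1: error at byte offset 4. INVALID
Stream 2: decodes cleanly. VALID
Stream 3: error at byte offset 2. INVALID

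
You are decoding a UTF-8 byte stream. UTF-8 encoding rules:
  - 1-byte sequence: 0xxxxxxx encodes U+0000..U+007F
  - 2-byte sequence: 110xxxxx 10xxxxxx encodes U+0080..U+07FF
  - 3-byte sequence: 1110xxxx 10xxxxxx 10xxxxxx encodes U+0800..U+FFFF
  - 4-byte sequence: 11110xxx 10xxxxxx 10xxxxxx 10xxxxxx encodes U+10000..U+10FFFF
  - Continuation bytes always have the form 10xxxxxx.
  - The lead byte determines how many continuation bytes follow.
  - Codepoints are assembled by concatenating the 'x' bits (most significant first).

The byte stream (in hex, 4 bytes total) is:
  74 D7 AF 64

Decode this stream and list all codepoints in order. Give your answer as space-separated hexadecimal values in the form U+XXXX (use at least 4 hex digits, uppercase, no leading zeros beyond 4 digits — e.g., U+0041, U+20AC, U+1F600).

Byte[0]=74: 1-byte ASCII. cp=U+0074
Byte[1]=D7: 2-byte lead, need 1 cont bytes. acc=0x17
Byte[2]=AF: continuation. acc=(acc<<6)|0x2F=0x5EF
Completed: cp=U+05EF (starts at byte 1)
Byte[3]=64: 1-byte ASCII. cp=U+0064

Answer: U+0074 U+05EF U+0064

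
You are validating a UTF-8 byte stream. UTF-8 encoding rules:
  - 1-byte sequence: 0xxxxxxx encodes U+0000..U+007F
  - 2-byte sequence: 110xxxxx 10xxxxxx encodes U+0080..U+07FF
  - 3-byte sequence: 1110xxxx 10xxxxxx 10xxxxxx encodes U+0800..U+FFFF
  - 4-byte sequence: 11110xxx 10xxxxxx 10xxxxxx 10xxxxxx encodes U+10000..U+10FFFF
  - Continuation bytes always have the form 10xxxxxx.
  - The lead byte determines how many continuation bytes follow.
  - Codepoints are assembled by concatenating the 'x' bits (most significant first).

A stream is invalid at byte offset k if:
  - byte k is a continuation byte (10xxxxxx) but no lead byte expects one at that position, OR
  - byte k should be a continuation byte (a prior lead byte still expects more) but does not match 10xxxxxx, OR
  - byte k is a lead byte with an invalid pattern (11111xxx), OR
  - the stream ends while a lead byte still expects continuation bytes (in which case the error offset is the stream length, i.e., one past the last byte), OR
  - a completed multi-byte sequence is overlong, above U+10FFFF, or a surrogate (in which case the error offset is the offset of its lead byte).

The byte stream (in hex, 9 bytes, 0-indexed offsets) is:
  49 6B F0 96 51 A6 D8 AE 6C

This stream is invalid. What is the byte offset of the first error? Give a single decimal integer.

Answer: 4

Derivation:
Byte[0]=49: 1-byte ASCII. cp=U+0049
Byte[1]=6B: 1-byte ASCII. cp=U+006B
Byte[2]=F0: 4-byte lead, need 3 cont bytes. acc=0x0
Byte[3]=96: continuation. acc=(acc<<6)|0x16=0x16
Byte[4]=51: expected 10xxxxxx continuation. INVALID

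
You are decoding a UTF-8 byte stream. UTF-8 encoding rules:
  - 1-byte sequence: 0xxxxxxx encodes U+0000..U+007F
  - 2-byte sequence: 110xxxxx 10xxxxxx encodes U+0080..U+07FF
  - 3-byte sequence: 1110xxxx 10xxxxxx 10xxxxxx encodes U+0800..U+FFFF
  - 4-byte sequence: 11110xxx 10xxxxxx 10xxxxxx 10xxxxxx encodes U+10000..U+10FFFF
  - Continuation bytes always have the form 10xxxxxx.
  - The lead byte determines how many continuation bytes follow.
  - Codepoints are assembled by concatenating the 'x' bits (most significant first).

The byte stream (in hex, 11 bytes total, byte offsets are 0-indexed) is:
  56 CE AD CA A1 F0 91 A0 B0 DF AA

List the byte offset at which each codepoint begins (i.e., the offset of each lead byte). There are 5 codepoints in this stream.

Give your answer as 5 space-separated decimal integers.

Byte[0]=56: 1-byte ASCII. cp=U+0056
Byte[1]=CE: 2-byte lead, need 1 cont bytes. acc=0xE
Byte[2]=AD: continuation. acc=(acc<<6)|0x2D=0x3AD
Completed: cp=U+03AD (starts at byte 1)
Byte[3]=CA: 2-byte lead, need 1 cont bytes. acc=0xA
Byte[4]=A1: continuation. acc=(acc<<6)|0x21=0x2A1
Completed: cp=U+02A1 (starts at byte 3)
Byte[5]=F0: 4-byte lead, need 3 cont bytes. acc=0x0
Byte[6]=91: continuation. acc=(acc<<6)|0x11=0x11
Byte[7]=A0: continuation. acc=(acc<<6)|0x20=0x460
Byte[8]=B0: continuation. acc=(acc<<6)|0x30=0x11830
Completed: cp=U+11830 (starts at byte 5)
Byte[9]=DF: 2-byte lead, need 1 cont bytes. acc=0x1F
Byte[10]=AA: continuation. acc=(acc<<6)|0x2A=0x7EA
Completed: cp=U+07EA (starts at byte 9)

Answer: 0 1 3 5 9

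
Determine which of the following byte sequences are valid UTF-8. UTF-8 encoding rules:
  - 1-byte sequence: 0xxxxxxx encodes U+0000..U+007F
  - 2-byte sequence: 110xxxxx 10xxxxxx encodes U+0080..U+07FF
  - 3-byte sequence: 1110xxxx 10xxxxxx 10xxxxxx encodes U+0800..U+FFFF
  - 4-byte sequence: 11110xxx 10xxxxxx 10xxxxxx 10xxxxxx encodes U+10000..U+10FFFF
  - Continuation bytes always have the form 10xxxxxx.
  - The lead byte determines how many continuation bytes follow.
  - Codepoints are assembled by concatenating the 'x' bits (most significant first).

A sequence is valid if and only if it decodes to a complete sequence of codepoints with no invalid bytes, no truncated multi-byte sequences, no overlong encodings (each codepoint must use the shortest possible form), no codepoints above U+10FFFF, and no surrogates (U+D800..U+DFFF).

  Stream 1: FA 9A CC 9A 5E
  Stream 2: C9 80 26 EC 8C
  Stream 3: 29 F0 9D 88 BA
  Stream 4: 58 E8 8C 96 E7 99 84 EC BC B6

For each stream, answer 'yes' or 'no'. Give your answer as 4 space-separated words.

Answer: no no yes yes

Derivation:
Stream 1: error at byte offset 0. INVALID
Stream 2: error at byte offset 5. INVALID
Stream 3: decodes cleanly. VALID
Stream 4: decodes cleanly. VALID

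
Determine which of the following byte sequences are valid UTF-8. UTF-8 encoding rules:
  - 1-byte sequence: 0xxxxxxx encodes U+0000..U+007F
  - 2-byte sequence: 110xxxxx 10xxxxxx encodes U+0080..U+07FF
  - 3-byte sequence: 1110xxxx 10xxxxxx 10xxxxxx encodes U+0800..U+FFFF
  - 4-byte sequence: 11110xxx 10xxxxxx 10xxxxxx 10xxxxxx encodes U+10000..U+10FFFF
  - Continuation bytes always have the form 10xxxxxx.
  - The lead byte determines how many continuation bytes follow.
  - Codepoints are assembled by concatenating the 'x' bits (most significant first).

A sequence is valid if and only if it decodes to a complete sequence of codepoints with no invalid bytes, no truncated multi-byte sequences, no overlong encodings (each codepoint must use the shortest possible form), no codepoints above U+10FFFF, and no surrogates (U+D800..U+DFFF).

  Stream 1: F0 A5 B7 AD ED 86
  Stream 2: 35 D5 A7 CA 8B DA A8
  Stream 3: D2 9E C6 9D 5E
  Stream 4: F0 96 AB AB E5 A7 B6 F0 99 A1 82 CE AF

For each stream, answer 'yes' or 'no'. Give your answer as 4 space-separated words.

Answer: no yes yes yes

Derivation:
Stream 1: error at byte offset 6. INVALID
Stream 2: decodes cleanly. VALID
Stream 3: decodes cleanly. VALID
Stream 4: decodes cleanly. VALID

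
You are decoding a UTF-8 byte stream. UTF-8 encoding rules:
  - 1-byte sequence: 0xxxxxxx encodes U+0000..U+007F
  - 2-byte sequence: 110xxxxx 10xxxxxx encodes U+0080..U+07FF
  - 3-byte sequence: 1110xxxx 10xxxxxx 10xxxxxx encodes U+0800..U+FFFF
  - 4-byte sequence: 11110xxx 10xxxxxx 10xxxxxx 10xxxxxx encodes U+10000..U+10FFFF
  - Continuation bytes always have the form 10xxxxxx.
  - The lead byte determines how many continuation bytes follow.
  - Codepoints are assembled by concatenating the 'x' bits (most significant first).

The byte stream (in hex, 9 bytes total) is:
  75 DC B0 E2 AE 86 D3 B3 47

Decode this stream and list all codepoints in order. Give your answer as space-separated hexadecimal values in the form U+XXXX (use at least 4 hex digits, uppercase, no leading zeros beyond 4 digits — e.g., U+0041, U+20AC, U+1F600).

Answer: U+0075 U+0730 U+2B86 U+04F3 U+0047

Derivation:
Byte[0]=75: 1-byte ASCII. cp=U+0075
Byte[1]=DC: 2-byte lead, need 1 cont bytes. acc=0x1C
Byte[2]=B0: continuation. acc=(acc<<6)|0x30=0x730
Completed: cp=U+0730 (starts at byte 1)
Byte[3]=E2: 3-byte lead, need 2 cont bytes. acc=0x2
Byte[4]=AE: continuation. acc=(acc<<6)|0x2E=0xAE
Byte[5]=86: continuation. acc=(acc<<6)|0x06=0x2B86
Completed: cp=U+2B86 (starts at byte 3)
Byte[6]=D3: 2-byte lead, need 1 cont bytes. acc=0x13
Byte[7]=B3: continuation. acc=(acc<<6)|0x33=0x4F3
Completed: cp=U+04F3 (starts at byte 6)
Byte[8]=47: 1-byte ASCII. cp=U+0047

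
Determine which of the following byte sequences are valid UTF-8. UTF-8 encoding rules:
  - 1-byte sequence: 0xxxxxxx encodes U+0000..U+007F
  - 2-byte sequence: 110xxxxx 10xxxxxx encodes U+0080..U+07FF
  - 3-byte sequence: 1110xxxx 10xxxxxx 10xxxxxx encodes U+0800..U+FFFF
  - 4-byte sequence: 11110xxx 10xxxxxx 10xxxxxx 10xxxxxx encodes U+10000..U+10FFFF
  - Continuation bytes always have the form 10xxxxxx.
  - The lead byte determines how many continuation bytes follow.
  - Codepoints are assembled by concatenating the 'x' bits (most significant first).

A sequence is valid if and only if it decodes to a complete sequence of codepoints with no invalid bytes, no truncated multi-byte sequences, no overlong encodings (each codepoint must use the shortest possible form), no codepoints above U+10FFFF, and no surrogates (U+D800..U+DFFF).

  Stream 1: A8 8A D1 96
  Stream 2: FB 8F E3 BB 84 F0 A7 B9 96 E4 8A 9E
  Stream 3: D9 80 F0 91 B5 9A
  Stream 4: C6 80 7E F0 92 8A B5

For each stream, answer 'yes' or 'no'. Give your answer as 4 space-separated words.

Stream 1: error at byte offset 0. INVALID
Stream 2: error at byte offset 0. INVALID
Stream 3: decodes cleanly. VALID
Stream 4: decodes cleanly. VALID

Answer: no no yes yes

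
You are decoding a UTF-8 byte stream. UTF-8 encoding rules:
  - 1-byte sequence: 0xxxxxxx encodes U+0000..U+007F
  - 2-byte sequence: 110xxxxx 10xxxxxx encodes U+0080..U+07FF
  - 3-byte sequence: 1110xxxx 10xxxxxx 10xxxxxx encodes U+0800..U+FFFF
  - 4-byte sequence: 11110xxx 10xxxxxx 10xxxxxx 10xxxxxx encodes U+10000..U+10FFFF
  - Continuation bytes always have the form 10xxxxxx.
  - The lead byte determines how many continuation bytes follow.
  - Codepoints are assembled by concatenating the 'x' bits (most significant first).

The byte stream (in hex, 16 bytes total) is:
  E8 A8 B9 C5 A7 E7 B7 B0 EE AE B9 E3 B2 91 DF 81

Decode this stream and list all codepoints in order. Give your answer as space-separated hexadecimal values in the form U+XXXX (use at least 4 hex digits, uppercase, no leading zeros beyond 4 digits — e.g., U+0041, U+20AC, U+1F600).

Answer: U+8A39 U+0167 U+7DF0 U+EBB9 U+3C91 U+07C1

Derivation:
Byte[0]=E8: 3-byte lead, need 2 cont bytes. acc=0x8
Byte[1]=A8: continuation. acc=(acc<<6)|0x28=0x228
Byte[2]=B9: continuation. acc=(acc<<6)|0x39=0x8A39
Completed: cp=U+8A39 (starts at byte 0)
Byte[3]=C5: 2-byte lead, need 1 cont bytes. acc=0x5
Byte[4]=A7: continuation. acc=(acc<<6)|0x27=0x167
Completed: cp=U+0167 (starts at byte 3)
Byte[5]=E7: 3-byte lead, need 2 cont bytes. acc=0x7
Byte[6]=B7: continuation. acc=(acc<<6)|0x37=0x1F7
Byte[7]=B0: continuation. acc=(acc<<6)|0x30=0x7DF0
Completed: cp=U+7DF0 (starts at byte 5)
Byte[8]=EE: 3-byte lead, need 2 cont bytes. acc=0xE
Byte[9]=AE: continuation. acc=(acc<<6)|0x2E=0x3AE
Byte[10]=B9: continuation. acc=(acc<<6)|0x39=0xEBB9
Completed: cp=U+EBB9 (starts at byte 8)
Byte[11]=E3: 3-byte lead, need 2 cont bytes. acc=0x3
Byte[12]=B2: continuation. acc=(acc<<6)|0x32=0xF2
Byte[13]=91: continuation. acc=(acc<<6)|0x11=0x3C91
Completed: cp=U+3C91 (starts at byte 11)
Byte[14]=DF: 2-byte lead, need 1 cont bytes. acc=0x1F
Byte[15]=81: continuation. acc=(acc<<6)|0x01=0x7C1
Completed: cp=U+07C1 (starts at byte 14)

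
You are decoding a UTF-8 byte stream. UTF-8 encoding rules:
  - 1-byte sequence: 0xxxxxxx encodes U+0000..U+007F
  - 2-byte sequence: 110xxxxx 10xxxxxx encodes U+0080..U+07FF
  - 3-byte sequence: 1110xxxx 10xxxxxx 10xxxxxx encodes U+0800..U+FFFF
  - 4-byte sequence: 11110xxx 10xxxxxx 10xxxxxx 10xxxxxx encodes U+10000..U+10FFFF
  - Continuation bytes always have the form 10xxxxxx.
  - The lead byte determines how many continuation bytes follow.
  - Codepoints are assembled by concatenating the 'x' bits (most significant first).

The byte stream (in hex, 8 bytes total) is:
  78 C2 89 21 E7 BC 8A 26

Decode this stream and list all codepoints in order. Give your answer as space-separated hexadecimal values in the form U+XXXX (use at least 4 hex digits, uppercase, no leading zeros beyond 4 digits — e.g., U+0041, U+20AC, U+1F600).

Byte[0]=78: 1-byte ASCII. cp=U+0078
Byte[1]=C2: 2-byte lead, need 1 cont bytes. acc=0x2
Byte[2]=89: continuation. acc=(acc<<6)|0x09=0x89
Completed: cp=U+0089 (starts at byte 1)
Byte[3]=21: 1-byte ASCII. cp=U+0021
Byte[4]=E7: 3-byte lead, need 2 cont bytes. acc=0x7
Byte[5]=BC: continuation. acc=(acc<<6)|0x3C=0x1FC
Byte[6]=8A: continuation. acc=(acc<<6)|0x0A=0x7F0A
Completed: cp=U+7F0A (starts at byte 4)
Byte[7]=26: 1-byte ASCII. cp=U+0026

Answer: U+0078 U+0089 U+0021 U+7F0A U+0026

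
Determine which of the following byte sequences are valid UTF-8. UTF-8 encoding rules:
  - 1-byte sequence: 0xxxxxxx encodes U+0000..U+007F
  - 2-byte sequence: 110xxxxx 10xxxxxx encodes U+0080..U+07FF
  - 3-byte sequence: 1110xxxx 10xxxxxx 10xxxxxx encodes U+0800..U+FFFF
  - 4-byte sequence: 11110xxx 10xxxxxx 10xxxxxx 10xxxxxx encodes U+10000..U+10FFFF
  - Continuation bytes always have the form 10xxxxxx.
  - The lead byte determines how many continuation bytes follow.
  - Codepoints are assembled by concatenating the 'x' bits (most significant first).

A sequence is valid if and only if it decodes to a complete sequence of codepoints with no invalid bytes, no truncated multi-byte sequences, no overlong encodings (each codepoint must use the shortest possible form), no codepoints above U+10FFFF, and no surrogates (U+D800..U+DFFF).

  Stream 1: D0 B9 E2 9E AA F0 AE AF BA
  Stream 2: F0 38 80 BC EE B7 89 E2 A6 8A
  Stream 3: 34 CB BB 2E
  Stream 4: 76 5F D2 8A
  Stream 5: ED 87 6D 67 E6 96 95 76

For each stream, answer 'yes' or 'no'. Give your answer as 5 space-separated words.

Answer: yes no yes yes no

Derivation:
Stream 1: decodes cleanly. VALID
Stream 2: error at byte offset 1. INVALID
Stream 3: decodes cleanly. VALID
Stream 4: decodes cleanly. VALID
Stream 5: error at byte offset 2. INVALID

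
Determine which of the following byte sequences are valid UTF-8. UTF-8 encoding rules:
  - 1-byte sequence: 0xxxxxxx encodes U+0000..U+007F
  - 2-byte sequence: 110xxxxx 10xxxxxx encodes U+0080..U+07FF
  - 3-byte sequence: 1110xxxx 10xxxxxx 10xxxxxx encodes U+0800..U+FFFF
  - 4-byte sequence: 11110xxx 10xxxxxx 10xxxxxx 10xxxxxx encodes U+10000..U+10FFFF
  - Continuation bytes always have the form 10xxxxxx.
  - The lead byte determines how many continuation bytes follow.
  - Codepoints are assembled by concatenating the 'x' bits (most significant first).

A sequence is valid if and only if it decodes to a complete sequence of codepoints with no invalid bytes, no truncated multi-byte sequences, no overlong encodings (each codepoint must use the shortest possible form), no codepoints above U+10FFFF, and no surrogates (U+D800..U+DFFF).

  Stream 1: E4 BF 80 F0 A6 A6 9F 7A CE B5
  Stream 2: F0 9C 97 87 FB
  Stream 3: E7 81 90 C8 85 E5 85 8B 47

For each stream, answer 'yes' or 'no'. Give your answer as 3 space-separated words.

Answer: yes no yes

Derivation:
Stream 1: decodes cleanly. VALID
Stream 2: error at byte offset 4. INVALID
Stream 3: decodes cleanly. VALID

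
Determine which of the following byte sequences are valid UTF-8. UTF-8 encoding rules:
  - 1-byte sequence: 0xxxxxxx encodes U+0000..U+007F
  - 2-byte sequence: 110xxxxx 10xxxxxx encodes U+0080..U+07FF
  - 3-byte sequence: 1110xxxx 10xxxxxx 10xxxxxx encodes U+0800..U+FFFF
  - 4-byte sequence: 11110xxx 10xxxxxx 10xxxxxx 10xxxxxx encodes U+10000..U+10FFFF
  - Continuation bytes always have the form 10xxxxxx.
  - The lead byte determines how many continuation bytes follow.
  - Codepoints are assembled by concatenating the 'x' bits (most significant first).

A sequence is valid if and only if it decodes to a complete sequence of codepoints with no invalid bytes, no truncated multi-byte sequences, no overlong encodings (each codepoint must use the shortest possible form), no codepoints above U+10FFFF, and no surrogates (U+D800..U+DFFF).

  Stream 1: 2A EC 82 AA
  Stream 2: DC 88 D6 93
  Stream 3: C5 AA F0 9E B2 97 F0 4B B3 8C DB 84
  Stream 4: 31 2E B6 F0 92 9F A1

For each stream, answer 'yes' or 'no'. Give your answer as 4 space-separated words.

Stream 1: decodes cleanly. VALID
Stream 2: decodes cleanly. VALID
Stream 3: error at byte offset 7. INVALID
Stream 4: error at byte offset 2. INVALID

Answer: yes yes no no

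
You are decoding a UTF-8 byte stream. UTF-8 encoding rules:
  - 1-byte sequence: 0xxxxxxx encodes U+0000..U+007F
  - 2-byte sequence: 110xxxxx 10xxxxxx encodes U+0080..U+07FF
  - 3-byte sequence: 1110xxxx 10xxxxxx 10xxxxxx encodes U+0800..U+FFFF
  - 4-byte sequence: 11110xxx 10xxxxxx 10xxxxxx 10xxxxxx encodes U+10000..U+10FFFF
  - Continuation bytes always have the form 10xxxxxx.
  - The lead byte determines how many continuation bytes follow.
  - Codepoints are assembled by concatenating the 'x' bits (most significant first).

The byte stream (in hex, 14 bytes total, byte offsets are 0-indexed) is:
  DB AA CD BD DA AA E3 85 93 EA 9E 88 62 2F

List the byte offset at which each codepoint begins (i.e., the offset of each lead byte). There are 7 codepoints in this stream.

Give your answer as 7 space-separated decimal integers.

Answer: 0 2 4 6 9 12 13

Derivation:
Byte[0]=DB: 2-byte lead, need 1 cont bytes. acc=0x1B
Byte[1]=AA: continuation. acc=(acc<<6)|0x2A=0x6EA
Completed: cp=U+06EA (starts at byte 0)
Byte[2]=CD: 2-byte lead, need 1 cont bytes. acc=0xD
Byte[3]=BD: continuation. acc=(acc<<6)|0x3D=0x37D
Completed: cp=U+037D (starts at byte 2)
Byte[4]=DA: 2-byte lead, need 1 cont bytes. acc=0x1A
Byte[5]=AA: continuation. acc=(acc<<6)|0x2A=0x6AA
Completed: cp=U+06AA (starts at byte 4)
Byte[6]=E3: 3-byte lead, need 2 cont bytes. acc=0x3
Byte[7]=85: continuation. acc=(acc<<6)|0x05=0xC5
Byte[8]=93: continuation. acc=(acc<<6)|0x13=0x3153
Completed: cp=U+3153 (starts at byte 6)
Byte[9]=EA: 3-byte lead, need 2 cont bytes. acc=0xA
Byte[10]=9E: continuation. acc=(acc<<6)|0x1E=0x29E
Byte[11]=88: continuation. acc=(acc<<6)|0x08=0xA788
Completed: cp=U+A788 (starts at byte 9)
Byte[12]=62: 1-byte ASCII. cp=U+0062
Byte[13]=2F: 1-byte ASCII. cp=U+002F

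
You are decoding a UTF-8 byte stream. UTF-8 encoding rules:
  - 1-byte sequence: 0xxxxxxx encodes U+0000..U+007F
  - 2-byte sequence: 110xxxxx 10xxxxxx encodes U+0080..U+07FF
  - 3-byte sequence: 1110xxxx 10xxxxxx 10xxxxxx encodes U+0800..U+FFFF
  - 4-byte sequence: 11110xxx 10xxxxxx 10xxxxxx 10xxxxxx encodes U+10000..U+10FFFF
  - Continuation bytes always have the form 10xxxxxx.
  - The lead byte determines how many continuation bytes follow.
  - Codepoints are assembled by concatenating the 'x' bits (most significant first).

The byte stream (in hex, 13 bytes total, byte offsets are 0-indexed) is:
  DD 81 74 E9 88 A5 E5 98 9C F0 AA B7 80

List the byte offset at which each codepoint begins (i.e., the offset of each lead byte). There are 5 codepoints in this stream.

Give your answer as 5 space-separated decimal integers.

Byte[0]=DD: 2-byte lead, need 1 cont bytes. acc=0x1D
Byte[1]=81: continuation. acc=(acc<<6)|0x01=0x741
Completed: cp=U+0741 (starts at byte 0)
Byte[2]=74: 1-byte ASCII. cp=U+0074
Byte[3]=E9: 3-byte lead, need 2 cont bytes. acc=0x9
Byte[4]=88: continuation. acc=(acc<<6)|0x08=0x248
Byte[5]=A5: continuation. acc=(acc<<6)|0x25=0x9225
Completed: cp=U+9225 (starts at byte 3)
Byte[6]=E5: 3-byte lead, need 2 cont bytes. acc=0x5
Byte[7]=98: continuation. acc=(acc<<6)|0x18=0x158
Byte[8]=9C: continuation. acc=(acc<<6)|0x1C=0x561C
Completed: cp=U+561C (starts at byte 6)
Byte[9]=F0: 4-byte lead, need 3 cont bytes. acc=0x0
Byte[10]=AA: continuation. acc=(acc<<6)|0x2A=0x2A
Byte[11]=B7: continuation. acc=(acc<<6)|0x37=0xAB7
Byte[12]=80: continuation. acc=(acc<<6)|0x00=0x2ADC0
Completed: cp=U+2ADC0 (starts at byte 9)

Answer: 0 2 3 6 9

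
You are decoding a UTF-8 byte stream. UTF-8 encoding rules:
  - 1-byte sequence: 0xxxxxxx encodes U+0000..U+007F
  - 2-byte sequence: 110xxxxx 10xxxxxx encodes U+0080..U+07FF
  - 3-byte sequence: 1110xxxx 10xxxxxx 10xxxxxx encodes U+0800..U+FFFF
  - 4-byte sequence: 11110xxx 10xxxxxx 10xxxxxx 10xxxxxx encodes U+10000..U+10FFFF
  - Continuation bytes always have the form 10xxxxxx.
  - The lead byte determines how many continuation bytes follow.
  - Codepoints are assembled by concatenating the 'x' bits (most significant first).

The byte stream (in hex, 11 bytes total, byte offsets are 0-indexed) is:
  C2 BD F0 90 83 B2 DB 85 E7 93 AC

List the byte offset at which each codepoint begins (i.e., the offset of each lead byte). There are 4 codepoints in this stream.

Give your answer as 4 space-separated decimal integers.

Answer: 0 2 6 8

Derivation:
Byte[0]=C2: 2-byte lead, need 1 cont bytes. acc=0x2
Byte[1]=BD: continuation. acc=(acc<<6)|0x3D=0xBD
Completed: cp=U+00BD (starts at byte 0)
Byte[2]=F0: 4-byte lead, need 3 cont bytes. acc=0x0
Byte[3]=90: continuation. acc=(acc<<6)|0x10=0x10
Byte[4]=83: continuation. acc=(acc<<6)|0x03=0x403
Byte[5]=B2: continuation. acc=(acc<<6)|0x32=0x100F2
Completed: cp=U+100F2 (starts at byte 2)
Byte[6]=DB: 2-byte lead, need 1 cont bytes. acc=0x1B
Byte[7]=85: continuation. acc=(acc<<6)|0x05=0x6C5
Completed: cp=U+06C5 (starts at byte 6)
Byte[8]=E7: 3-byte lead, need 2 cont bytes. acc=0x7
Byte[9]=93: continuation. acc=(acc<<6)|0x13=0x1D3
Byte[10]=AC: continuation. acc=(acc<<6)|0x2C=0x74EC
Completed: cp=U+74EC (starts at byte 8)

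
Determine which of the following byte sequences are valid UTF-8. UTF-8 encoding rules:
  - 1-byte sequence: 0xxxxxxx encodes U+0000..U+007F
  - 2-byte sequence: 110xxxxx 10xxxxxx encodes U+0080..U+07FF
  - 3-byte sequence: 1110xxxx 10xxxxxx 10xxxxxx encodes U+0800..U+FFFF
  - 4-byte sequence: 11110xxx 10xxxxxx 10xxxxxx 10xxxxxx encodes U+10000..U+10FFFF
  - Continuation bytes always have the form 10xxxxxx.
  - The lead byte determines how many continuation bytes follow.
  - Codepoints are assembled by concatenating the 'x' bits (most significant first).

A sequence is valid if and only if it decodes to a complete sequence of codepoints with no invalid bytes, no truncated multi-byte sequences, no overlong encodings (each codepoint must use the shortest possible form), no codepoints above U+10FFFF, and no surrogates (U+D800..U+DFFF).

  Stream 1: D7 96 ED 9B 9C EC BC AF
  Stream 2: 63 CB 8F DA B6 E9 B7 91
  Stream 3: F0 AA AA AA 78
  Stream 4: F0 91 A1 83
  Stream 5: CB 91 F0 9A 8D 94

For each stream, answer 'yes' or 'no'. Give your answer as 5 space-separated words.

Stream 1: decodes cleanly. VALID
Stream 2: decodes cleanly. VALID
Stream 3: decodes cleanly. VALID
Stream 4: decodes cleanly. VALID
Stream 5: decodes cleanly. VALID

Answer: yes yes yes yes yes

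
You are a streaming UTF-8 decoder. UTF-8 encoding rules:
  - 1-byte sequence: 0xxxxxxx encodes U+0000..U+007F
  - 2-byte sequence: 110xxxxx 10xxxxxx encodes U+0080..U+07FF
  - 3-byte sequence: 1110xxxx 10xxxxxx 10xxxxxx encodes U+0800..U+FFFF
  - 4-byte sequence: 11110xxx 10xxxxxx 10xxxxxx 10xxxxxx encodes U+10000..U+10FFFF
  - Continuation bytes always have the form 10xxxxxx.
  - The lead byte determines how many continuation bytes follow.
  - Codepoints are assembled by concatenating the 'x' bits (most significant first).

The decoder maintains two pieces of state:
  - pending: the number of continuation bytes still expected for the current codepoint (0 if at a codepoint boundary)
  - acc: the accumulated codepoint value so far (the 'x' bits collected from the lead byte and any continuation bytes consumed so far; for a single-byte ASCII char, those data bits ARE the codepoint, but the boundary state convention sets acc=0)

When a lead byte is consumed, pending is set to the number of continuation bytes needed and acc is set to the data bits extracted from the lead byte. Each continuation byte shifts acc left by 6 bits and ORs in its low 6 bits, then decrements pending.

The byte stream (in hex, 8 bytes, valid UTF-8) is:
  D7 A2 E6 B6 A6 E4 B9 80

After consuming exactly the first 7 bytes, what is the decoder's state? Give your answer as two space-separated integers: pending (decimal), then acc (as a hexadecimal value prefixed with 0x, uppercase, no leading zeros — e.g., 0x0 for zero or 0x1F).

Answer: 1 0x139

Derivation:
Byte[0]=D7: 2-byte lead. pending=1, acc=0x17
Byte[1]=A2: continuation. acc=(acc<<6)|0x22=0x5E2, pending=0
Byte[2]=E6: 3-byte lead. pending=2, acc=0x6
Byte[3]=B6: continuation. acc=(acc<<6)|0x36=0x1B6, pending=1
Byte[4]=A6: continuation. acc=(acc<<6)|0x26=0x6DA6, pending=0
Byte[5]=E4: 3-byte lead. pending=2, acc=0x4
Byte[6]=B9: continuation. acc=(acc<<6)|0x39=0x139, pending=1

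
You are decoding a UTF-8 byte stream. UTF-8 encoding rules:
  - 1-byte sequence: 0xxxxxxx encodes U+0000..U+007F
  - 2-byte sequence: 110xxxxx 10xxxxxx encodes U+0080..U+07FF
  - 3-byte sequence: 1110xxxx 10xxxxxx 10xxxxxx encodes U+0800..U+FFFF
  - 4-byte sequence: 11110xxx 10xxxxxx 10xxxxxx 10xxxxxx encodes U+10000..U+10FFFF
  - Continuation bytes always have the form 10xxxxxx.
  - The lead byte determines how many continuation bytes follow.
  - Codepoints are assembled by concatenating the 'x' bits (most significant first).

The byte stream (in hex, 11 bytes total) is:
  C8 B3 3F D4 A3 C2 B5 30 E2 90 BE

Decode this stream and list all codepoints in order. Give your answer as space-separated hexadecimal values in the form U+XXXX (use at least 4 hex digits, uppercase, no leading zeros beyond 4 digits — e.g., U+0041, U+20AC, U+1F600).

Byte[0]=C8: 2-byte lead, need 1 cont bytes. acc=0x8
Byte[1]=B3: continuation. acc=(acc<<6)|0x33=0x233
Completed: cp=U+0233 (starts at byte 0)
Byte[2]=3F: 1-byte ASCII. cp=U+003F
Byte[3]=D4: 2-byte lead, need 1 cont bytes. acc=0x14
Byte[4]=A3: continuation. acc=(acc<<6)|0x23=0x523
Completed: cp=U+0523 (starts at byte 3)
Byte[5]=C2: 2-byte lead, need 1 cont bytes. acc=0x2
Byte[6]=B5: continuation. acc=(acc<<6)|0x35=0xB5
Completed: cp=U+00B5 (starts at byte 5)
Byte[7]=30: 1-byte ASCII. cp=U+0030
Byte[8]=E2: 3-byte lead, need 2 cont bytes. acc=0x2
Byte[9]=90: continuation. acc=(acc<<6)|0x10=0x90
Byte[10]=BE: continuation. acc=(acc<<6)|0x3E=0x243E
Completed: cp=U+243E (starts at byte 8)

Answer: U+0233 U+003F U+0523 U+00B5 U+0030 U+243E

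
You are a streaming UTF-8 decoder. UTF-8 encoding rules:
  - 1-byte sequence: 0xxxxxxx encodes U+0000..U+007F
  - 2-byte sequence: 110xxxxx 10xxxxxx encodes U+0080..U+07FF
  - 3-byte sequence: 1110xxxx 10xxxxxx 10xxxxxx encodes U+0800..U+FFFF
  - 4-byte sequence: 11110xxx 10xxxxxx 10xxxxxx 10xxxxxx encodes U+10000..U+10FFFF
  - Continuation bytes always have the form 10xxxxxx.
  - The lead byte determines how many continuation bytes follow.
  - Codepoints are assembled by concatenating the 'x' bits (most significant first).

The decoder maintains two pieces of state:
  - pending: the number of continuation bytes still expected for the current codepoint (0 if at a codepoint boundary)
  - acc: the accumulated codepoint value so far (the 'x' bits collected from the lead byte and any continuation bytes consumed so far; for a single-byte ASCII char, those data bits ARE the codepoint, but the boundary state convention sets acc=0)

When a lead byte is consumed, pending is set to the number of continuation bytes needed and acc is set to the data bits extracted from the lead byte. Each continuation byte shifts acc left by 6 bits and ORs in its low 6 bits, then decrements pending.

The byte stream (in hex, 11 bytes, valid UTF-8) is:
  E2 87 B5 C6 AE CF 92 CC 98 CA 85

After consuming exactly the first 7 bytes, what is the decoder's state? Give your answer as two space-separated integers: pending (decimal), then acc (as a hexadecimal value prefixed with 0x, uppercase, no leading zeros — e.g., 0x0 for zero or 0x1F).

Answer: 0 0x3D2

Derivation:
Byte[0]=E2: 3-byte lead. pending=2, acc=0x2
Byte[1]=87: continuation. acc=(acc<<6)|0x07=0x87, pending=1
Byte[2]=B5: continuation. acc=(acc<<6)|0x35=0x21F5, pending=0
Byte[3]=C6: 2-byte lead. pending=1, acc=0x6
Byte[4]=AE: continuation. acc=(acc<<6)|0x2E=0x1AE, pending=0
Byte[5]=CF: 2-byte lead. pending=1, acc=0xF
Byte[6]=92: continuation. acc=(acc<<6)|0x12=0x3D2, pending=0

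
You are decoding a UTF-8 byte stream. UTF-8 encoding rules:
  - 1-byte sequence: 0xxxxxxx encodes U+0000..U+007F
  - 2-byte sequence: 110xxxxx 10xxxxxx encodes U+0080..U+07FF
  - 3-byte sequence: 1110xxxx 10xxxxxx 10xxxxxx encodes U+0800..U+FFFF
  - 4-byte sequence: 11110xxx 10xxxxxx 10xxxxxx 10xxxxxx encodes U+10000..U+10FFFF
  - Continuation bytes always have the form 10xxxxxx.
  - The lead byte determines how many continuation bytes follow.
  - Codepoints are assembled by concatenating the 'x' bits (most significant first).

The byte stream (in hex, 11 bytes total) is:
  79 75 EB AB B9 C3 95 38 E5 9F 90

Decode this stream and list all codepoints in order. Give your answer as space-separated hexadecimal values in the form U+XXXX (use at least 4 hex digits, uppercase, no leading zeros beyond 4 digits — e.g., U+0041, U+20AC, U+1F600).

Byte[0]=79: 1-byte ASCII. cp=U+0079
Byte[1]=75: 1-byte ASCII. cp=U+0075
Byte[2]=EB: 3-byte lead, need 2 cont bytes. acc=0xB
Byte[3]=AB: continuation. acc=(acc<<6)|0x2B=0x2EB
Byte[4]=B9: continuation. acc=(acc<<6)|0x39=0xBAF9
Completed: cp=U+BAF9 (starts at byte 2)
Byte[5]=C3: 2-byte lead, need 1 cont bytes. acc=0x3
Byte[6]=95: continuation. acc=(acc<<6)|0x15=0xD5
Completed: cp=U+00D5 (starts at byte 5)
Byte[7]=38: 1-byte ASCII. cp=U+0038
Byte[8]=E5: 3-byte lead, need 2 cont bytes. acc=0x5
Byte[9]=9F: continuation. acc=(acc<<6)|0x1F=0x15F
Byte[10]=90: continuation. acc=(acc<<6)|0x10=0x57D0
Completed: cp=U+57D0 (starts at byte 8)

Answer: U+0079 U+0075 U+BAF9 U+00D5 U+0038 U+57D0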